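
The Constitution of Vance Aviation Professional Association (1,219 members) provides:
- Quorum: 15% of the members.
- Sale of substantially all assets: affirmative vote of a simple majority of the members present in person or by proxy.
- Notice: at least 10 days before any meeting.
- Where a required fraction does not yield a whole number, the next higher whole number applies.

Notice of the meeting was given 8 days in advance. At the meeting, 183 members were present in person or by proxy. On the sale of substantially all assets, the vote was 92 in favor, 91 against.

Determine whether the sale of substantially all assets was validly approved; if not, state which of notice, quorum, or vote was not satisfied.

Notice: 8 days given; 10 required. Not satisfied.
Quorum: 15% of 1,219 = 182.85, rounded up to 183; 183 present. Satisfied.
Vote: requires a majority of those present (183); a majority of 183 is 92, so 92 needed; 92 in favor. Satisfied.

Invalid — notice requirement not satisfied.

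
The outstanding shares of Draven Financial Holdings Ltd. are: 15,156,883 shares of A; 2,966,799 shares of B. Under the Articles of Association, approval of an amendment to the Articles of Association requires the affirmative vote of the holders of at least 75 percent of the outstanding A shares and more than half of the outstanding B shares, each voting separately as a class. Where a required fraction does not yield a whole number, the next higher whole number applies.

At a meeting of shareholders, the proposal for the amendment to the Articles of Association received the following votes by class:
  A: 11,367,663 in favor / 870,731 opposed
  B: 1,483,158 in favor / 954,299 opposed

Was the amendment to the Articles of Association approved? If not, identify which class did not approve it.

Not approved — the B shares did not give the required vote.

A: 3/4 of 15156883 = 11367662.25, rounded up to 11367663; 11,367,663 required, 11,367,663 in favor — approved.
B: a majority of 2966799 is 1483400; 1,483,400 required, 1,483,158 in favor — not approved.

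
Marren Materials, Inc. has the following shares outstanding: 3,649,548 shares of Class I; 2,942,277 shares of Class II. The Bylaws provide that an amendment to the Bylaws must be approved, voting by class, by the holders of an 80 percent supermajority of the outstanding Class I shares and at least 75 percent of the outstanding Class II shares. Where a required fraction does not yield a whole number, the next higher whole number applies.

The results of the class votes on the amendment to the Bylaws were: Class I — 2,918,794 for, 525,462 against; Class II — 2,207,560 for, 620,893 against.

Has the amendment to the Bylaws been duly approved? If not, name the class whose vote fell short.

Not approved — the Class I shares did not give the required vote.

Class I: 4/5 of 3649548 = 2919638.40, rounded up to 2919639; 2,919,639 required, 2,918,794 in favor — not approved.
Class II: 3/4 of 2942277 = 2206707.75, rounded up to 2206708; 2,206,708 required, 2,207,560 in favor — approved.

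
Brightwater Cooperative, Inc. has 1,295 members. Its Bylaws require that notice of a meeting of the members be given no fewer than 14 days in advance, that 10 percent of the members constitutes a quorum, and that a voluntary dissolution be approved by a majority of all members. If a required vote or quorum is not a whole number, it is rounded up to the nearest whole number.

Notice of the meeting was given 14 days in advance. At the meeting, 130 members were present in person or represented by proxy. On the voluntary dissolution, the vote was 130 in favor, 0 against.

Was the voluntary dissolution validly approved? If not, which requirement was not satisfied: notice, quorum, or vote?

Notice: 14 days given; 14 required. Satisfied.
Quorum: 10% of 1,295 = 129.50, rounded up to 130; 130 present. Satisfied.
Vote: requires a majority of all members (1,295); a majority of 1295 is 648, so 648 needed; 130 in favor. Not satisfied.

Invalid — vote requirement not satisfied.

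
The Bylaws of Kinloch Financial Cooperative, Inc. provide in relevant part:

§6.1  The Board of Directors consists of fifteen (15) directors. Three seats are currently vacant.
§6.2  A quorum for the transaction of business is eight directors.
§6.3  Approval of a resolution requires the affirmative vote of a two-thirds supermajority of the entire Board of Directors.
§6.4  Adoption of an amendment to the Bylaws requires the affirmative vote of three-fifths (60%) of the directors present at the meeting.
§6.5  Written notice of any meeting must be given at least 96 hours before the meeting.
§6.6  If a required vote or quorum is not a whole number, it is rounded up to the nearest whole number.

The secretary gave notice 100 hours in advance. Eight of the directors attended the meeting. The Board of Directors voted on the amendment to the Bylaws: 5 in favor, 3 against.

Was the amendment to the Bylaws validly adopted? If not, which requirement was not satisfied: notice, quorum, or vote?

Notice: 100 hours given; 96 required (100 ≥ 96). Satisfied.
Quorum: 8 present; quorum is 8. Satisfied.
Vote: the amendment to the Bylaws requires three-fifths of the directors present (8). 3/5 of 8 = 4.80, rounded up to 5, so 5 affirmative votes are needed; 5 voted in favor. Satisfied.

Valid — all requirements satisfied.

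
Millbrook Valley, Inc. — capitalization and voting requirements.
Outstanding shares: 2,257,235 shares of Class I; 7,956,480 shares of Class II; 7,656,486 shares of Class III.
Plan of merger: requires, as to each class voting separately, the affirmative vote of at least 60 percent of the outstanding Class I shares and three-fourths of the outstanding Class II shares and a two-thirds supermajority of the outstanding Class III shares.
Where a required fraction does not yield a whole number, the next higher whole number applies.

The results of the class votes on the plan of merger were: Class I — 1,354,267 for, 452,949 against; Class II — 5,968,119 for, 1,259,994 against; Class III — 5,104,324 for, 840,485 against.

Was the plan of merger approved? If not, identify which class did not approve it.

Not approved — the Class I shares did not give the required vote.

Class I: 3/5 of 2257235 = 1354341; 1,354,341 required, 1,354,267 in favor — not approved.
Class II: 3/4 of 7956480 = 5967360; 5,967,360 required, 5,968,119 in favor — approved.
Class III: 2/3 of 7656486 = 5104324; 5,104,324 required, 5,104,324 in favor — approved.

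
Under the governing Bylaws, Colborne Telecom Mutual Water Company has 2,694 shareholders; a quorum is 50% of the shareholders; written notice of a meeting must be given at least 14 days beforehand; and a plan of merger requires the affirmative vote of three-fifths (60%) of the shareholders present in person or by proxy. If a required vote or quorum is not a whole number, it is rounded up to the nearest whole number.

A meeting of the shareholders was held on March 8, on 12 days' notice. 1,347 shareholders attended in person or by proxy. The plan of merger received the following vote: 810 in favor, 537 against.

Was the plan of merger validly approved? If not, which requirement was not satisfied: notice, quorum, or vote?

Notice: 12 days given; 14 required. Not satisfied.
Quorum: 50% of 2,694 = 1,347; 1,347 present. Satisfied.
Vote: requires three-fifths of those present (1,347); 3/5 of 1347 = 808.20, rounded up to 809, so 809 needed; 810 in favor. Satisfied.

Invalid — notice requirement not satisfied.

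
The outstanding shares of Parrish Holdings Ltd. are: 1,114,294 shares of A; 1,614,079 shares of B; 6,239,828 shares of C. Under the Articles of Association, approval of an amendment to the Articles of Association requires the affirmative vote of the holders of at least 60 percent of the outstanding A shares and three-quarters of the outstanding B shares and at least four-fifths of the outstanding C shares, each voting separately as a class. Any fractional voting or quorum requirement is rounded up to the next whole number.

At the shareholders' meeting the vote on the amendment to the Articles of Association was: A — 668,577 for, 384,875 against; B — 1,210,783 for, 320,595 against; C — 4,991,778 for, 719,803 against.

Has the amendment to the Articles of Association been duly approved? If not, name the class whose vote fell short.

Not approved — the C shares did not give the required vote.

A: 3/5 of 1114294 = 668576.40, rounded up to 668577; 668,577 required, 668,577 in favor — approved.
B: 3/4 of 1614079 = 1210559.25, rounded up to 1210560; 1,210,560 required, 1,210,783 in favor — approved.
C: 4/5 of 6239828 = 4991862.40, rounded up to 4991863; 4,991,863 required, 4,991,778 in favor — not approved.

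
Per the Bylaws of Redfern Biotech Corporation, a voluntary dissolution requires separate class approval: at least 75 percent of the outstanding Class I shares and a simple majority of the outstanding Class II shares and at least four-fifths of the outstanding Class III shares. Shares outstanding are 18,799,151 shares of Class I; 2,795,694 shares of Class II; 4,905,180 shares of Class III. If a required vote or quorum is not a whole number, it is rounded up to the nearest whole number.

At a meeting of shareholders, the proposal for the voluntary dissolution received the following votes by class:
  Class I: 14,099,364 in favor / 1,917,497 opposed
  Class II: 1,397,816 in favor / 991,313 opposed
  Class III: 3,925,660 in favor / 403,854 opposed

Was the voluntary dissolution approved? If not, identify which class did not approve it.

Class I: 3/4 of 18799151 = 14099363.25, rounded up to 14099364; 14,099,364 required, 14,099,364 in favor — approved.
Class II: a majority of 2795694 is 1397848; 1,397,848 required, 1,397,816 in favor — not approved.
Class III: 4/5 of 4905180 = 3924144; 3,924,144 required, 3,925,660 in favor — approved.

Not approved — the Class II shares did not give the required vote.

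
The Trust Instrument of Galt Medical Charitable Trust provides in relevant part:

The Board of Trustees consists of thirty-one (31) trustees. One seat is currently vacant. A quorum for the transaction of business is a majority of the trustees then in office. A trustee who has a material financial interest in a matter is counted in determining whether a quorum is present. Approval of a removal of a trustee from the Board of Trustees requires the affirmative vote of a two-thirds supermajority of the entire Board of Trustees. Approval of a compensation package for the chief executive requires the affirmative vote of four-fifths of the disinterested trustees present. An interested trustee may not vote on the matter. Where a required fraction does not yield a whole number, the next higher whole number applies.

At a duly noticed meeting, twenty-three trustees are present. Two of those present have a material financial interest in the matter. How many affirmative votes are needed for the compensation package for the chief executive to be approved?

17

The compensation package for the chief executive requires four-fifths of the disinterested trustees present (23 − 2 = 21).
4/5 of 21 = 16.80, rounded up to 17.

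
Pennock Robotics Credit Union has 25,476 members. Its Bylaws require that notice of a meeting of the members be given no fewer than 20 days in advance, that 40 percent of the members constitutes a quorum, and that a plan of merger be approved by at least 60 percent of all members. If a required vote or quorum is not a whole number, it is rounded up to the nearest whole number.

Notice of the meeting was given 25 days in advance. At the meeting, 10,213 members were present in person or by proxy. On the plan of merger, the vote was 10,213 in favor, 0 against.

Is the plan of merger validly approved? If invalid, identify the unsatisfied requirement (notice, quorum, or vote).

Notice: 25 days given; 20 required. Satisfied.
Quorum: 40% of 25,476 = 10,190.40, rounded up to 10,191; 10,213 present. Satisfied.
Vote: requires three-fifths of all members (25,476); 3/5 of 25476 = 15285.60, rounded up to 15286, so 15,286 needed; 10,213 in favor. Not satisfied.

Invalid — vote requirement not satisfied.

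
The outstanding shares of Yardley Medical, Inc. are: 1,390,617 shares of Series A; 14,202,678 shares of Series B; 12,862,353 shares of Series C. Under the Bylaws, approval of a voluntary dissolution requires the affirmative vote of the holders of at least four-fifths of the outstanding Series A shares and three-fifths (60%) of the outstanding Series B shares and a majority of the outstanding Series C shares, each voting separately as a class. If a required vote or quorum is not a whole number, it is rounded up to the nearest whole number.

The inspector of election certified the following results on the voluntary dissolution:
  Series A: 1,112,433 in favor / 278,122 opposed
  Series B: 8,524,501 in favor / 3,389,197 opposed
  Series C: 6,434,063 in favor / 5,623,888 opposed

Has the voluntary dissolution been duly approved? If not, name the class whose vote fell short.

Series A: 4/5 of 1390617 = 1112493.60, rounded up to 1112494; 1,112,494 required, 1,112,433 in favor — not approved.
Series B: 3/5 of 14202678 = 8521606.80, rounded up to 8521607; 8,521,607 required, 8,524,501 in favor — approved.
Series C: a majority of 12862353 is 6431177; 6,431,177 required, 6,434,063 in favor — approved.

Not approved — the Series A shares did not give the required vote.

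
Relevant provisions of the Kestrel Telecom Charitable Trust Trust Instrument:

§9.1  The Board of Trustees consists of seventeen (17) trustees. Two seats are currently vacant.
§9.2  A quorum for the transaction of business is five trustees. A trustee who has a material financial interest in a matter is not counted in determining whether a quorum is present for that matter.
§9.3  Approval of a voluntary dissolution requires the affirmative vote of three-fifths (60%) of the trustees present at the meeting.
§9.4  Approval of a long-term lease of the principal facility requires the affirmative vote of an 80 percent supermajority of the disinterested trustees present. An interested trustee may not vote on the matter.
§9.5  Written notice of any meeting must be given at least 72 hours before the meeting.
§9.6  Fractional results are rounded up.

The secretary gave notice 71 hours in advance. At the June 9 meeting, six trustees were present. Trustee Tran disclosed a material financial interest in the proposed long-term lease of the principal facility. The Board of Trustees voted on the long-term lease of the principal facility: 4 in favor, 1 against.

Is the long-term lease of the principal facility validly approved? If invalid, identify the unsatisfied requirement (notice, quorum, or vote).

Notice: 71 hours given; 72 required (71 < 72). Not satisfied.
Quorum: 6 present, but the 1 interested trustee does not count, leaving 5. Quorum is 5. Satisfied.
Vote: the long-term lease of the principal facility requires four-fifths of the disinterested trustees present (6 − 1 = 5). 4/5 of 5 = 4, so 4 affirmative votes are needed; 4 voted in favor. Satisfied.

Invalid — notice requirement not satisfied.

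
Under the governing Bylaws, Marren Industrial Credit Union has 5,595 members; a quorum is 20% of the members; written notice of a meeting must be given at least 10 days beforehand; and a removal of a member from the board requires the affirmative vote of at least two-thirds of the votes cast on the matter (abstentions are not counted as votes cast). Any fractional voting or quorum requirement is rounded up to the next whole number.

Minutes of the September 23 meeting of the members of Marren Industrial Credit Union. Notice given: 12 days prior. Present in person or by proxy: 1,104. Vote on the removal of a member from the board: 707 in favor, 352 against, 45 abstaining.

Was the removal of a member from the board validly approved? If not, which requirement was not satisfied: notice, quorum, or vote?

Invalid — quorum requirement not satisfied.

Notice: 12 days given; 10 required. Satisfied.
Quorum: 20% of 5,595 = 1,119; 1,104 present. Not satisfied.
Vote: requires two-thirds of the votes cast (1,104 − 45 abstaining = 1,059); 2/3 of 1059 = 706, so 706 needed; 707 in favor. Satisfied.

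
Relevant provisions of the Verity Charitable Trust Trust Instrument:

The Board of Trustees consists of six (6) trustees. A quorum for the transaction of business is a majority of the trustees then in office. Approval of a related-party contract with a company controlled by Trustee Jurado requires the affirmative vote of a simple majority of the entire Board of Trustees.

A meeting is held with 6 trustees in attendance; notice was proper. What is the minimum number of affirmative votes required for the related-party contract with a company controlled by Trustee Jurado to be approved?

4

The related-party contract with a company controlled by Trustee Jurado requires a majority of the entire Board of Trustees (6).
A majority of 6 is 4.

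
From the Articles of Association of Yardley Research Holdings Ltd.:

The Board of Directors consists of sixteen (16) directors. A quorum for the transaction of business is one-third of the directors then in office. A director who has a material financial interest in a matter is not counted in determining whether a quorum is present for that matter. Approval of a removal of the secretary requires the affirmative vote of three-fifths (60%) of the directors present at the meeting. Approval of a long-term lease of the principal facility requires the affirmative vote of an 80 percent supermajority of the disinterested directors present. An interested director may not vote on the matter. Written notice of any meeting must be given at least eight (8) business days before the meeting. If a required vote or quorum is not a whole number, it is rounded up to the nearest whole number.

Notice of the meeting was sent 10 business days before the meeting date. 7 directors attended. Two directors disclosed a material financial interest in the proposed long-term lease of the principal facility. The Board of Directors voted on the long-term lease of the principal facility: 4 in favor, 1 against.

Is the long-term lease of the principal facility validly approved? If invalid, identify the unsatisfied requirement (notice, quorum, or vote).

Notice: 10 business days given; 8 required (10 ≥ 8). Satisfied.
Quorum: 7 present, but the 2 interested directors do not count, leaving 5. Quorum is 6. Not satisfied.
Vote: the long-term lease of the principal facility requires four-fifths of the disinterested directors present (7 − 2 = 5). 4/5 of 5 = 4, so 4 affirmative votes are needed; 4 voted in favor. Satisfied. (Moot — without a quorum no business can be validly transacted.)

Invalid — quorum requirement not satisfied.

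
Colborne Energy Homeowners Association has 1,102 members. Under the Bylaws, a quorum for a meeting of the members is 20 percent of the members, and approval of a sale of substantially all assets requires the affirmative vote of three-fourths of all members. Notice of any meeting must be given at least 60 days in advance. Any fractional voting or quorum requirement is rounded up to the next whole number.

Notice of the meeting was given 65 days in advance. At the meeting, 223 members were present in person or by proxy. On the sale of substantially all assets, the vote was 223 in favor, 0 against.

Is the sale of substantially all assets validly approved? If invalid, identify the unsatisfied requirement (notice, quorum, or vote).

Invalid — vote requirement not satisfied.

Notice: 65 days given; 60 required. Satisfied.
Quorum: 20% of 1,102 = 220.40, rounded up to 221; 223 present. Satisfied.
Vote: requires three-fourths of all members (1,102); 3/4 of 1102 = 826.50, rounded up to 827, so 827 needed; 223 in favor. Not satisfied.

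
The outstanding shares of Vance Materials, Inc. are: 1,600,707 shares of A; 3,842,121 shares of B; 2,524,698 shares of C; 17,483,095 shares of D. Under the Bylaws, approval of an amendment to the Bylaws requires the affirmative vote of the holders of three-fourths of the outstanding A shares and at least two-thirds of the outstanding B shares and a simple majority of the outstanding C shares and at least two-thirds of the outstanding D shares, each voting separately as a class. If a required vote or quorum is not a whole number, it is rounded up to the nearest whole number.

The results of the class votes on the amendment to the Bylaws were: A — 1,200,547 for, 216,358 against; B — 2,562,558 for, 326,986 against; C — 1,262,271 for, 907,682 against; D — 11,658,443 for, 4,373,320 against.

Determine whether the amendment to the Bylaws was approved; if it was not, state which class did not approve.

Not approved — the C shares did not give the required vote.

A: 3/4 of 1600707 = 1200530.25, rounded up to 1200531; 1,200,531 required, 1,200,547 in favor — approved.
B: 2/3 of 3842121 = 2561414; 2,561,414 required, 2,562,558 in favor — approved.
C: a majority of 2524698 is 1262350; 1,262,350 required, 1,262,271 in favor — not approved.
D: 2/3 of 17483095 = 11655396.67, rounded up to 11655397; 11,655,397 required, 11,658,443 in favor — approved.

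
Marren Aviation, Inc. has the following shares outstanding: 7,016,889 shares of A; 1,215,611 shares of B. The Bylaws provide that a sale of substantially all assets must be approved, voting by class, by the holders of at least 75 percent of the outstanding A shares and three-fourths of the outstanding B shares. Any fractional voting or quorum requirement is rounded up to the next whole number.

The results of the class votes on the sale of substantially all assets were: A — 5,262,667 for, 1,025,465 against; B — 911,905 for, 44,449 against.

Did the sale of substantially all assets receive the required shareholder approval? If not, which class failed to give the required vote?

A: 3/4 of 7016889 = 5262666.75, rounded up to 5262667; 5,262,667 required, 5,262,667 in favor — approved.
B: 3/4 of 1215611 = 911708.25, rounded up to 911709; 911,709 required, 911,905 in favor — approved.

Approved — every class gave the required vote.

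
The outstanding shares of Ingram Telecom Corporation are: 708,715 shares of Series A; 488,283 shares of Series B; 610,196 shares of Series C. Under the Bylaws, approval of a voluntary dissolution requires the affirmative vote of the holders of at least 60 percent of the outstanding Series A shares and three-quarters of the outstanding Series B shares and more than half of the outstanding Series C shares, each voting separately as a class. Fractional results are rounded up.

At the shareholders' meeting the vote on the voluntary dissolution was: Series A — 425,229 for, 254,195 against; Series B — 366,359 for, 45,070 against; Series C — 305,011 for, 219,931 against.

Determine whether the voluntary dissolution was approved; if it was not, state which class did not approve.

Series A: 3/5 of 708715 = 425229; 425,229 required, 425,229 in favor — approved.
Series B: 3/4 of 488283 = 366212.25, rounded up to 366213; 366,213 required, 366,359 in favor — approved.
Series C: a majority of 610196 is 305099; 305,099 required, 305,011 in favor — not approved.

Not approved — the Series C shares did not give the required vote.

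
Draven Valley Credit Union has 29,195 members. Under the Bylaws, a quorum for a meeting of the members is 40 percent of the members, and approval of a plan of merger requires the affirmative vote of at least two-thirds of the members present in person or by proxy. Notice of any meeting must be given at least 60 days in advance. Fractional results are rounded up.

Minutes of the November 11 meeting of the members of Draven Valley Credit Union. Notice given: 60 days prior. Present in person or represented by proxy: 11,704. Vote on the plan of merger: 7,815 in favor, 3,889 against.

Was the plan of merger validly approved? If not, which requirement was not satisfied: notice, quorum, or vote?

Notice: 60 days given; 60 required. Satisfied.
Quorum: 40% of 29,195 = 11,678; 11,704 present. Satisfied.
Vote: requires two-thirds of those present (11,704); 2/3 of 11704 = 7802.67, rounded up to 7803, so 7,803 needed; 7,815 in favor. Satisfied.

Valid — all requirements satisfied.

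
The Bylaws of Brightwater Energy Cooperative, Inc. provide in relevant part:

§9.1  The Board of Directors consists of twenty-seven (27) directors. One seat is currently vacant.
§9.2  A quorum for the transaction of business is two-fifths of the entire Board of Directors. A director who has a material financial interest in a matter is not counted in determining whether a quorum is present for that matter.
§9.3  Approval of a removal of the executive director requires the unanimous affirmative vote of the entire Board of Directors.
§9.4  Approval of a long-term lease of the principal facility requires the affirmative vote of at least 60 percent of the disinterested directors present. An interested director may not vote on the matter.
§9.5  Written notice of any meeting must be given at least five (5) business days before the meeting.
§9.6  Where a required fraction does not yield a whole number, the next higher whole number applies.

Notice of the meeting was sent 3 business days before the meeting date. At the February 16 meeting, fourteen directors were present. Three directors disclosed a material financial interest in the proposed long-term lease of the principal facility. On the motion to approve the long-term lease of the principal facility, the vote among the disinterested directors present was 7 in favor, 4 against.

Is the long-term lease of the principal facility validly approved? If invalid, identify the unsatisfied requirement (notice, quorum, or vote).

Invalid — notice requirement not satisfied.

Notice: 3 business days given; 5 required (3 < 5). Not satisfied.
Quorum: 14 present, but the 3 interested directors do not count, leaving 11. Quorum is 11. Satisfied.
Vote: the long-term lease of the principal facility requires three-fifths of the disinterested directors present (14 − 3 = 11). 3/5 of 11 = 6.60, rounded up to 7, so 7 affirmative votes are needed; 7 voted in favor. Satisfied.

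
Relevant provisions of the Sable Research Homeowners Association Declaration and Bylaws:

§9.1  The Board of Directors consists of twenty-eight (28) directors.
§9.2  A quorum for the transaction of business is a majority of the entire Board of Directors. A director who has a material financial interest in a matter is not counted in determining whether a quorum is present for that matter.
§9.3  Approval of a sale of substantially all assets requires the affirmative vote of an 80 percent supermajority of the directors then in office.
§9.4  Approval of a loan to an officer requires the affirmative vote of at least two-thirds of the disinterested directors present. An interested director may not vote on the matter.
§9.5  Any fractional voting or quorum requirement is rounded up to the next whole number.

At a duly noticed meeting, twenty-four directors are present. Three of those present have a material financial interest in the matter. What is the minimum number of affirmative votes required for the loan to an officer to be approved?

14

The loan to an officer requires two-thirds of the disinterested directors present (24 − 3 = 21).
2/3 of 21 = 14.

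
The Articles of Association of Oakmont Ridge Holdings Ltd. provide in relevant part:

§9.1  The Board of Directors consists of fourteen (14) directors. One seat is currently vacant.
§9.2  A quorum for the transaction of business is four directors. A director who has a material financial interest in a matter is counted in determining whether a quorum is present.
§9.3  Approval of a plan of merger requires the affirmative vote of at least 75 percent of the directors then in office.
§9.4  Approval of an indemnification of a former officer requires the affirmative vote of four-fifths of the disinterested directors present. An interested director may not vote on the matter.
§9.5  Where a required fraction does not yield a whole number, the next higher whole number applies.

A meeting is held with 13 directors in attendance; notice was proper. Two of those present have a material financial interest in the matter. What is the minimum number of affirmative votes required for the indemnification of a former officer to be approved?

The indemnification of a former officer requires four-fifths of the disinterested directors present (13 − 2 = 11).
4/5 of 11 = 8.80, rounded up to 9.

9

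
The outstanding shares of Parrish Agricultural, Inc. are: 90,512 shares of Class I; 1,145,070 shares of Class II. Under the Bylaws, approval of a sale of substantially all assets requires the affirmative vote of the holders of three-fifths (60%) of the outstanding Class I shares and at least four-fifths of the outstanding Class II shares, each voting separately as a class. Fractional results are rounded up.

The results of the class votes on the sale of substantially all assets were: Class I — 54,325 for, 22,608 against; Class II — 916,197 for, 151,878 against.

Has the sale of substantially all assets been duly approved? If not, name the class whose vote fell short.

Approved — every class gave the required vote.

Class I: 3/5 of 90512 = 54307.20, rounded up to 54308; 54,308 required, 54,325 in favor — approved.
Class II: 4/5 of 1145070 = 916056; 916,056 required, 916,197 in favor — approved.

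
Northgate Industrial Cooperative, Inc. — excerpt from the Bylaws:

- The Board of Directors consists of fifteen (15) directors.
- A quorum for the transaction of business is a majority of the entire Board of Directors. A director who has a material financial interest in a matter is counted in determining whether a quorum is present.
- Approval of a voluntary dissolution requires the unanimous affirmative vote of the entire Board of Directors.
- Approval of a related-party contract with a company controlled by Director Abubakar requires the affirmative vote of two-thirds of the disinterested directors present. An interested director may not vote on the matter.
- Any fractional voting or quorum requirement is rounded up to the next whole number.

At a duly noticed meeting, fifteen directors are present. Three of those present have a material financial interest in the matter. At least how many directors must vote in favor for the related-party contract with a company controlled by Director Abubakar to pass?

The related-party contract with a company controlled by Director Abubakar requires two-thirds of the disinterested directors present (15 − 3 = 12).
2/3 of 12 = 8.

8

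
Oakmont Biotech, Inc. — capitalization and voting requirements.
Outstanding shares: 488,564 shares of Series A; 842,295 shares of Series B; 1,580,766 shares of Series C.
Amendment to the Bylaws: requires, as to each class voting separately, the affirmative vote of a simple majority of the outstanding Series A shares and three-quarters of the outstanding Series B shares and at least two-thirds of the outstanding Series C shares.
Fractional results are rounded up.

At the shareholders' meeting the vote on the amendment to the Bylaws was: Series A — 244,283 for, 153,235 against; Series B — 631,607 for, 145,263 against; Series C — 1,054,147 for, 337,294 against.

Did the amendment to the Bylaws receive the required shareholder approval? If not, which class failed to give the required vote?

Series A: a majority of 488564 is 244283; 244,283 required, 244,283 in favor — approved.
Series B: 3/4 of 842295 = 631721.25, rounded up to 631722; 631,722 required, 631,607 in favor — not approved.
Series C: 2/3 of 1580766 = 1053844; 1,053,844 required, 1,054,147 in favor — approved.

Not approved — the Series B shares did not give the required vote.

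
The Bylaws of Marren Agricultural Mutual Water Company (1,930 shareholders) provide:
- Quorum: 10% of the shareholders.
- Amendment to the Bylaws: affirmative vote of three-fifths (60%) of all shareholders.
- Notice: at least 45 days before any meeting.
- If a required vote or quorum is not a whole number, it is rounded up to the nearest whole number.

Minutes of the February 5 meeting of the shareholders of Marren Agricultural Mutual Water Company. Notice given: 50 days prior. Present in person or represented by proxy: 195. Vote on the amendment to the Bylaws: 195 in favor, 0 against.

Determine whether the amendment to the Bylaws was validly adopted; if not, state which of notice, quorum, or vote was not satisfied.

Invalid — vote requirement not satisfied.

Notice: 50 days given; 45 required. Satisfied.
Quorum: 10% of 1,930 = 193; 195 present. Satisfied.
Vote: requires three-fifths of all shareholders (1,930); 3/5 of 1930 = 1158, so 1,158 needed; 195 in favor. Not satisfied.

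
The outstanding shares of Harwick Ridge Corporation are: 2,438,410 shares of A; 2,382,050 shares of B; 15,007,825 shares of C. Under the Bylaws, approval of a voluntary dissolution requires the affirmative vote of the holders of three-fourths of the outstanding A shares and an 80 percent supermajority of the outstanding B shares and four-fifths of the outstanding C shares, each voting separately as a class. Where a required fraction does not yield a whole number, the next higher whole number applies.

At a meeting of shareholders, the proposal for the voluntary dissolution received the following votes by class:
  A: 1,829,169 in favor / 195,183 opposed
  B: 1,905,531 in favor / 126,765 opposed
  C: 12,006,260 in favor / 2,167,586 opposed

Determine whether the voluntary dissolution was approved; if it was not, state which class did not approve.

Not approved — the B shares did not give the required vote.

A: 3/4 of 2438410 = 1828807.50, rounded up to 1828808; 1,828,808 required, 1,829,169 in favor — approved.
B: 4/5 of 2382050 = 1905640; 1,905,640 required, 1,905,531 in favor — not approved.
C: 4/5 of 15007825 = 12006260; 12,006,260 required, 12,006,260 in favor — approved.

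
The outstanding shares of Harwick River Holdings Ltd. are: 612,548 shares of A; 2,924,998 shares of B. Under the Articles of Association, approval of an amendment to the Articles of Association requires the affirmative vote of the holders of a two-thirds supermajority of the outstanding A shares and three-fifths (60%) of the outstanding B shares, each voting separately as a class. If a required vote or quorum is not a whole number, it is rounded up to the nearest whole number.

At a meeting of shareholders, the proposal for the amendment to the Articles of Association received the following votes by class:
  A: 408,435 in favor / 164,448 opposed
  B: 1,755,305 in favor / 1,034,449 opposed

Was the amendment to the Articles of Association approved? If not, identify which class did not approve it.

A: 2/3 of 612548 = 408365.33, rounded up to 408366; 408,366 required, 408,435 in favor — approved.
B: 3/5 of 2924998 = 1754998.80, rounded up to 1754999; 1,754,999 required, 1,755,305 in favor — approved.

Approved — every class gave the required vote.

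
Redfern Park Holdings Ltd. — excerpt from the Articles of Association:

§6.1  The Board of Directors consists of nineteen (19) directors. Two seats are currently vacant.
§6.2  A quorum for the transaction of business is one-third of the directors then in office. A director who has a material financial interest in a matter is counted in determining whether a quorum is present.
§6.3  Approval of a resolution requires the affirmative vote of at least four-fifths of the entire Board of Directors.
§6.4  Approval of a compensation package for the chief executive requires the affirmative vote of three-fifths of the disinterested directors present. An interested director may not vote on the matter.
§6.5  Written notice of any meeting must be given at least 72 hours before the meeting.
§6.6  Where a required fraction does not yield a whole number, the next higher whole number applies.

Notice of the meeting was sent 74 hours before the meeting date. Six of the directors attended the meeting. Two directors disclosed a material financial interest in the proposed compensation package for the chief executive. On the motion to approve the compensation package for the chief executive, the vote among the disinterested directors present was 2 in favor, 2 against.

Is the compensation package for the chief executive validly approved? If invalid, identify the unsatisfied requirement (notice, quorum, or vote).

Notice: 74 hours given; 72 required (74 ≥ 72). Satisfied.
Quorum: 6 present (interested directors count toward quorum); quorum is 6. Satisfied.
Vote: the compensation package for the chief executive requires three-fifths of the disinterested directors present (6 − 2 = 4). 3/5 of 4 = 2.40, rounded up to 3, so 3 affirmative votes are needed; 2 voted in favor. Not satisfied.

Invalid — vote requirement not satisfied.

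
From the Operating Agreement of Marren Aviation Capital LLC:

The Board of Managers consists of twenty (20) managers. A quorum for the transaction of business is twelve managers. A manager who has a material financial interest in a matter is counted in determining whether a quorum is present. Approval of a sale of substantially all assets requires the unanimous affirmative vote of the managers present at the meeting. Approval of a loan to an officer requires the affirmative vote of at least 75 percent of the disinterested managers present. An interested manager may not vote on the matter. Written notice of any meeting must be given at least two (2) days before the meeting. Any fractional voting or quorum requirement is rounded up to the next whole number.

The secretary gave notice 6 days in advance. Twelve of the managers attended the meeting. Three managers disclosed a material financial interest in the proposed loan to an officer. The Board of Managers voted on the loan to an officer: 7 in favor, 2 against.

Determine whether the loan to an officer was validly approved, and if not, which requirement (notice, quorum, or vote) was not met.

Notice: 6 days given; 2 required (6 ≥ 2). Satisfied.
Quorum: 12 present (interested managers count toward quorum); quorum is 12. Satisfied.
Vote: the loan to an officer requires three-fourths of the disinterested managers present (12 − 3 = 9). 3/4 of 9 = 6.75, rounded up to 7, so 7 affirmative votes are needed; 7 voted in favor. Satisfied.

Valid — all requirements satisfied.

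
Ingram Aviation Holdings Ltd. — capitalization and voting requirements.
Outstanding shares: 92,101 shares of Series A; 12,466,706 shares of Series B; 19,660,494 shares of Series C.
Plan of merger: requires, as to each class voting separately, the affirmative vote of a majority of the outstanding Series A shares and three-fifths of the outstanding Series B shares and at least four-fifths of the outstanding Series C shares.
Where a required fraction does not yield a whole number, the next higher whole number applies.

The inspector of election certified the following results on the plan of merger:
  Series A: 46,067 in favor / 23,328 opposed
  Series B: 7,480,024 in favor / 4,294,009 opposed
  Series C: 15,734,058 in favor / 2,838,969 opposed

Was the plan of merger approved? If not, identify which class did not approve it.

Approved — every class gave the required vote.

Series A: a majority of 92101 is 46051; 46,051 required, 46,067 in favor — approved.
Series B: 3/5 of 12466706 = 7480023.60, rounded up to 7480024; 7,480,024 required, 7,480,024 in favor — approved.
Series C: 4/5 of 19660494 = 15728395.20, rounded up to 15728396; 15,728,396 required, 15,734,058 in favor — approved.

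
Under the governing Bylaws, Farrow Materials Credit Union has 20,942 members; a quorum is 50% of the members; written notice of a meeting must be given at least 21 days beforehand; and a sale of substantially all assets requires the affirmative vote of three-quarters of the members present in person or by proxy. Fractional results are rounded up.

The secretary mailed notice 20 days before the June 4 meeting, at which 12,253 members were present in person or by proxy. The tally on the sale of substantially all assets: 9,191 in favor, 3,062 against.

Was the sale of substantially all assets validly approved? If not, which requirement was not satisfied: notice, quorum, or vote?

Notice: 20 days given; 21 required. Not satisfied.
Quorum: 50% of 20,942 = 10,471; 12,253 present. Satisfied.
Vote: requires three-fourths of those present (12,253); 3/4 of 12253 = 9189.75, rounded up to 9190, so 9,190 needed; 9,191 in favor. Satisfied.

Invalid — notice requirement not satisfied.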